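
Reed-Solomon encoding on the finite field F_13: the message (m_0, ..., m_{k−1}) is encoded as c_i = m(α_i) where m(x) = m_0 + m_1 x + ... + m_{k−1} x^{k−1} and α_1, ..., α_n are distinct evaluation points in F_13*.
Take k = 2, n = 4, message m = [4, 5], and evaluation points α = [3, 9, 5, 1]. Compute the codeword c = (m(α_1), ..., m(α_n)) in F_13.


c = [6, 10, 3, 9]

Message polynomial: m(x) = 4 + 5·x (mod 13).
For each evaluation point α_i, compute m(α_i) mod 13:
  α_1 = 3: Horner steps 5 → 6, so m(3) = 6.
  α_2 = 9: Horner steps 5 → 10, so m(9) = 10.
  α_3 = 5: Horner steps 5 → 3, so m(5) = 3.
  α_4 = 1: Horner steps 5 → 9, so m(1) = 9.
Codeword c = [6, 10, 3, 9] ∈ F_13^4.


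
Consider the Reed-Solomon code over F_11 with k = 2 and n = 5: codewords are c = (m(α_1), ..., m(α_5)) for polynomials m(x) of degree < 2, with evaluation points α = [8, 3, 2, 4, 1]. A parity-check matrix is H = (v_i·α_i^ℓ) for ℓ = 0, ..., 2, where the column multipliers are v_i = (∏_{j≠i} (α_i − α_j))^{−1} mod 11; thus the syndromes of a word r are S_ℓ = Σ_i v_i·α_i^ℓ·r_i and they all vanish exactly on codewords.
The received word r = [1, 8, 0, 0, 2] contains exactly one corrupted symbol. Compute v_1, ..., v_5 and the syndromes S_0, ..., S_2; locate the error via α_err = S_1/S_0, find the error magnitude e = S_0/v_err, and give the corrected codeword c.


S = (5, 10, 9), error at position 3, error magnitude e = 6, c = [1, 8, 5, 0, 2].

Step 1: column multipliers v_i = (∏_{j≠i}(α_i − α_j))^{−1} mod 11.
  i = 1 (α = 8): (8−3)(8−2)(8−4)(8−1) = 5·6·4·7 = 840 ≡ 4, so v_1 = 4^{−1} = 3 (mod 11).
  i = 2 (α = 3): (3−8)(3−2)(3−4)(3−1) = (−5)·1·(−1)·2 = 10 ≡ 10, so v_2 = 10^{−1} = 10 (mod 11).
  i = 3 (α = 2): (2−8)(2−3)(2−4)(2−1) = (−6)·(−1)·(−2)·1 = −12 ≡ 10, so v_3 = 10^{−1} = 10 (mod 11).
  i = 4 (α = 4): (4−8)(4−3)(4−2)(4−1) = (−4)·1·2·3 = −24 ≡ 9, so v_4 = 9^{−1} = 5 (mod 11).
  i = 5 (α = 1): (1−8)(1−3)(1−2)(1−4) = (−7)·(−2)·(−1)·(−3) = 42 ≡ 9, so v_5 = 9^{−1} = 5 (mod 11).
  v = [3, 10, 10, 5, 5].
Step 2: syndromes of r = [1, 8, 0, 0, 2] (all sums mod 11).
  S_0 = Σ v_i r_i = 3·1 + 10·8 + 10·0 + 5·0 + 5·2 = 93 ≡ 5.
  S_1 = Σ v_i α_i r_i = 3·8·1 + 10·3·8 + 10·2·0 + 5·4·0 + 5·1·2 = 274 ≡ 10.
  α_i^2 mod 11 = [9, 9, 4, 5, 1].
  S_2 = Σ v_i α_i^2 r_i = 3·9·1 + 10·9·8 + 10·4·0 + 5·5·0 + 5·1·2 = 757 ≡ 9.
  S = (5, 10, 9) ≠ 0, so r is not a codeword (an error is present).
Step 3: locate the error. For a single error e at position i, S_ℓ = v_i·e·α_i^ℓ, so α_err = S_1/S_0.
  S_0^{−1} = 5^{−1} = 9 (mod 11), so α_err = 10·9 = 90 ≡ 2 = α_3. Error position i = 3.
  Consistency check: S_2/S_1 = 9·10 = 90 ≡ 2 = α_err ✓ (single-error assumption holds).
Step 4: error magnitude e = S_0/v_3 = S_0·∏_{j≠3}(α_3 − α_j) = 5·10 = 50 ≡ 6 (mod 11).
Step 5: correct position 3: c_3 = r_3 − e = 0 − 6 ≡ 5 (mod 11). Hence c = [1, 8, 5, 0, 2].
  Check: interpolating c through the α_i gives m(x) = 10 + 3·x (degree < 2) with m(α_i) = c_i for every i, so c is indeed a codeword.


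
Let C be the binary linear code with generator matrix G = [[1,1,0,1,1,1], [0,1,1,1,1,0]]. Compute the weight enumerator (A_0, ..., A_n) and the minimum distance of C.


Weight distribution: A_0 = 1, A_3 = 1, A_4 = 1, A_5 = 1. Minimum distance d = 3.

Enumerate all 2^2 = 4 messages m ∈ F_2^2.
For each, compute codeword c = mG in F_2^6, then tally its weight.
  m = 00 → c = 000000, weight = 0.
  m = 10 → c = 110111, weight = 5.
  m = 01 → c = 011110, weight = 4.
  m = 11 → c = 101001, weight = 3.
Tally weights:
  weight 0: 1 codewords.
  weight 3: 1 codewords.
  weight 4: 1 codewords.
  weight 5: 1 codewords.
Minimum distance d = smallest w > 0 with A_w > 0 = 3.
Sanity: Σ A_w = 4 = 2^2 = 4 ✓.


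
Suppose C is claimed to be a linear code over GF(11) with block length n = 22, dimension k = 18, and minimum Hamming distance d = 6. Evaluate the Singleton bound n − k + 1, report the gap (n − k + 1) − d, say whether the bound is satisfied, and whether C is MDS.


Singleton RHS = n − k + 1 = 5, slack = -1, bound violated (no such code; not MDS).

Singleton bound: d ≤ n − k + 1.
Here n = 22, k = 18, so n − k + 1 = 5.
Given d = 6, check d ≤ 5: NO.
Slack = (n − k + 1) − d = -1.
The slack is negative: d = 6 exceeds n − k + 1 = 5 by 1, so the Singleton bound is violated and no linear [22, 18, 6]_11 code can exist. In particular it is not MDS (MDS requires d = n − k + 1 exactly).
Description: the claimed parameters are [22, 18, 6]_11; such a code would be impossible (violates the Singleton bound).


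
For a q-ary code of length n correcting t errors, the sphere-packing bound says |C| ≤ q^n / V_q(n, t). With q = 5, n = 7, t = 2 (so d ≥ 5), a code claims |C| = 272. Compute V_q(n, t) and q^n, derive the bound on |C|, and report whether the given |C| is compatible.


V_q(n, t) = 365, q^n = 78125, Hamming bound = 214, |C| = 272 > bound (violated).

Step 1: Compute V_q(n, t) = Σ_{j=0}^2 C(n, j) (q−1)^j.
  j = 0: C(7,0)·(4)^0 = 1·1 = 1.
  j = 1: C(7,1)·(4)^1 = 7·4 = 28.
  j = 2: C(7,2)·(4)^2 = 21·16 = 336.
  V_q(n, t) = 1 + 28 + 336 = 365.
Step 2: q^n = 5^7 = 78125.
Step 3: Hamming bound ⌊q^n / V_q(n,t)⌋ = ⌊78125/365⌋ = 214.
Step 4: Compare |C| = 272 to 214: violated.
The claimed |C| lies above the Hamming bound, so no 5-ary code of length 7 with d ≥ 5 can have 272 codewords.


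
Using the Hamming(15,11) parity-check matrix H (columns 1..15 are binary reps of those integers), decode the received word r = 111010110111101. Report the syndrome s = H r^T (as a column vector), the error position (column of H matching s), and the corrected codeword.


s = (0, 1, 0, 1)^T, error position = 5, corrected codeword c = 111000110111101

Compute s = H r^T mod 2 one row at a time:
  s_1 = 1 + 0 + 1 + 1 + 1 + 1 + 0 + 1 = 6 ≡ 0 (mod 2).
  s_2 = 0 + 1 + 0 + 1 + 1 + 1 + 0 + 1 = 5 ≡ 1 (mod 2).
  s_3 = 1 + 1 + 0 + 1 + 1 + 1 + 0 + 1 = 6 ≡ 0 (mod 2).
  s_4 = 1 + 1 + 1 + 1 + 0 + 1 + 1 + 1 = 7 ≡ 1 (mod 2).
s = (0, 1, 0, 1)^T — this equals column 5 of H (binary 0101), so error is at position 5.
Correct: flip bit 5 of r = 111010110111101 to get c = 111000110111101.


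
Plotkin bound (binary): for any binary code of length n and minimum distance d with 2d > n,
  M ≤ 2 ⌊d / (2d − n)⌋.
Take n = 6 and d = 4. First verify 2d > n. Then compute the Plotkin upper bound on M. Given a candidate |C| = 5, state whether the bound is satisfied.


Plotkin bound M ≤ 4; given |C| = 5 > bound (violated).

Check applicability: 2d = 8, n = 6.
2d − n = 2 > 0, so Plotkin applies.
Compute d/(2d−n) = 4/2 ≈ 2.0000.
⌊d/(2d−n)⌋ = 2.
Plotkin bound: M ≤ 2·2 = 4.
Given |C| = 5, check: VIOLATED.
This |C| is above the Plotkin bound, so no binary code with n = 6, d = 4 and 5 codewords exists.


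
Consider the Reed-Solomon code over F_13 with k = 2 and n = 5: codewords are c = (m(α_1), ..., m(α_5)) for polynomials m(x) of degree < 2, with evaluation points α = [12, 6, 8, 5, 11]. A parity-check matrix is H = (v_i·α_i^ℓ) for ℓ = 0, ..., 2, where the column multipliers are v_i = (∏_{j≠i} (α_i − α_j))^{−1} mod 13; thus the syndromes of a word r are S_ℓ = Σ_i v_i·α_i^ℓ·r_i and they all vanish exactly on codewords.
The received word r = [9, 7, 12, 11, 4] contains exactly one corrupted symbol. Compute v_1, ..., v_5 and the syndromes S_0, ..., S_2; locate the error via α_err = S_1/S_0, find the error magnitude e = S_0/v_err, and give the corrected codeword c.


S = (4, 5, 3), error at position 5, error magnitude e = 4, c = [9, 7, 12, 11, 0].

Step 1: column multipliers v_i = (∏_{j≠i}(α_i − α_j))^{−1} mod 13.
  i = 1 (α = 12): (12−6)(12−8)(12−5)(12−11) = 6·4·7·1 = 168 ≡ 12, so v_1 = 12^{−1} = 12 (mod 13).
  i = 2 (α = 6): (6−12)(6−8)(6−5)(6−11) = (−6)·(−2)·1·(−5) = −60 ≡ 5, so v_2 = 5^{−1} = 8 (mod 13).
  i = 3 (α = 8): (8−12)(8−6)(8−5)(8−11) = (−4)·2·3·(−3) = 72 ≡ 7, so v_3 = 7^{−1} = 2 (mod 13).
  i = 4 (α = 5): (5−12)(5−6)(5−8)(5−11) = (−7)·(−1)·(−3)·(−6) = 126 ≡ 9, so v_4 = 9^{−1} = 3 (mod 13).
  i = 5 (α = 11): (11−12)(11−6)(11−8)(11−5) = (−1)·5·3·6 = −90 ≡ 1, so v_5 = 1^{−1} = 1 (mod 13).
  v = [12, 8, 2, 3, 1].
Step 2: syndromes of r = [9, 7, 12, 11, 4] (all sums mod 13).
  S_0 = Σ v_i r_i = 12·9 + 8·7 + 2·12 + 3·11 + 1·4 = 225 ≡ 4.
  S_1 = Σ v_i α_i r_i = 12·12·9 + 8·6·7 + 2·8·12 + 3·5·11 + 1·11·4 = 2033 ≡ 5.
  α_i^2 mod 13 = [1, 10, 12, 12, 4].
  S_2 = Σ v_i α_i^2 r_i = 12·1·9 + 8·10·7 + 2·12·12 + 3·12·11 + 1·4·4 = 1368 ≡ 3.
  S = (4, 5, 3) ≠ 0, so r is not a codeword (an error is present).
Step 3: locate the error. For a single error e at position i, S_ℓ = v_i·e·α_i^ℓ, so α_err = S_1/S_0.
  S_0^{−1} = 4^{−1} = 10 (mod 13), so α_err = 5·10 = 50 ≡ 11 = α_5. Error position i = 5.
  Consistency check: S_2/S_1 = 3·8 = 24 ≡ 11 = α_err ✓ (single-error assumption holds).
Step 4: error magnitude e = S_0/v_5 = S_0·∏_{j≠5}(α_5 − α_j) = 4·1 = 4 ≡ 4 (mod 13).
Step 5: correct position 5: c_5 = r_5 − e = 4 − 4 ≡ 0 (mod 13). Hence c = [9, 7, 12, 11, 0].
  Check: interpolating c through the α_i gives m(x) = 5 + 9·x (degree < 2) with m(α_i) = c_i for every i, so c is indeed a codeword.


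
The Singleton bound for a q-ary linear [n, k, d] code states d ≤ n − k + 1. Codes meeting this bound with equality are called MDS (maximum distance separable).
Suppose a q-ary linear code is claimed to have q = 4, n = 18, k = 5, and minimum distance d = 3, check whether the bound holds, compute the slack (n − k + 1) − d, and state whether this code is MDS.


Singleton RHS = n − k + 1 = 14, slack = 11, bound satisfied, not MDS.

Singleton bound: d ≤ n − k + 1.
Here n = 18, k = 5, so n − k + 1 = 14.
Given d = 3, check d ≤ 14: YES.
Slack = (n − k + 1) − d = 11.
The code is NOT MDS (slack = 11 > 0).
Description: the claimed parameters are [18, 5, 3]_4; such a code would be non-MDS.


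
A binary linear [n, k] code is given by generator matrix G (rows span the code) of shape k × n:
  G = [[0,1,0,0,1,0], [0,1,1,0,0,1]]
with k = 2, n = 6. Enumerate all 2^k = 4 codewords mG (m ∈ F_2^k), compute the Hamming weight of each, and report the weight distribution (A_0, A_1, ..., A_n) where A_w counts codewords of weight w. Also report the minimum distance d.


Weight distribution: A_0 = 1, A_2 = 1, A_3 = 2. Minimum distance d = 2.

Enumerate all 2^2 = 4 messages m ∈ F_2^2.
For each, compute codeword c = mG in F_2^6, then tally its weight.
  m = 00 → c = 000000, weight = 0.
  m = 10 → c = 010010, weight = 2.
  m = 01 → c = 011001, weight = 3.
  m = 11 → c = 001011, weight = 3.
Tally weights:
  weight 0: 1 codewords.
  weight 2: 1 codewords.
  weight 3: 2 codewords.
Minimum distance d = smallest w > 0 with A_w > 0 = 2.
Sanity: Σ A_w = 4 = 2^2 = 4 ✓.


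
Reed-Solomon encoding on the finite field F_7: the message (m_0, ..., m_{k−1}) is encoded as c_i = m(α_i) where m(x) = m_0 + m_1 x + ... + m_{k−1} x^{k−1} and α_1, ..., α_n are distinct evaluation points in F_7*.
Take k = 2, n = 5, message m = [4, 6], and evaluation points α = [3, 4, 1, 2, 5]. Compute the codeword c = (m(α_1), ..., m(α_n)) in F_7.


c = [1, 0, 3, 2, 6]

Message polynomial: m(x) = 4 + 6·x (mod 7).
For each evaluation point α_i, compute m(α_i) mod 7:
  α_1 = 3: Horner steps 6 → 1, so m(3) = 1.
  α_2 = 4: Horner steps 6 → 0, so m(4) = 0.
  α_3 = 1: Horner steps 6 → 3, so m(1) = 3.
  α_4 = 2: Horner steps 6 → 2, so m(2) = 2.
  α_5 = 5: Horner steps 6 → 6, so m(5) = 6.
Codeword c = [1, 0, 3, 2, 6] ∈ F_7^5.


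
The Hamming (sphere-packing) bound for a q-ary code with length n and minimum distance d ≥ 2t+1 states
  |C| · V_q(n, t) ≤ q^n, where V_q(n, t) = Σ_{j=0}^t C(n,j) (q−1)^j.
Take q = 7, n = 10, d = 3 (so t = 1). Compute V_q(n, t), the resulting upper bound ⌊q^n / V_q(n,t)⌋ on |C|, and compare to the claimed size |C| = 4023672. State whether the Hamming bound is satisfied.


V_q(n, t) = 61, q^n = 282475249, Hamming bound = 4630741, |C| = 4023672 ≤ bound (satisfied).

Step 1: Compute V_q(n, t) = Σ_{j=0}^1 C(n, j) (q−1)^j.
  j = 0: C(10,0)·(6)^0 = 1·1 = 1.
  j = 1: C(10,1)·(6)^1 = 10·6 = 60.
  V_q(n, t) = 1 + 60 = 61.
Step 2: q^n = 7^10 = 282475249.
Step 3: Hamming bound ⌊q^n / V_q(n,t)⌋ = ⌊282475249/61⌋ = 4630741.
Step 4: Compare |C| = 4023672 to 4630741: satisfied.
The claimed |C| lies below the Hamming bound.


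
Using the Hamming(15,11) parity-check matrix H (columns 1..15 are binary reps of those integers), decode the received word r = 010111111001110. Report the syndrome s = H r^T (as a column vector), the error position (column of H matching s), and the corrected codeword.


s = (1, 1, 0, 0)^T, error position = 12, corrected codeword c = 010111111000110

Compute s = H r^T mod 2 one row at a time:
  s_1 = 1 + 1 + 0 + 0 + 1 + 1 + 1 + 0 = 5 ≡ 1 (mod 2).
  s_2 = 1 + 1 + 1 + 1 + 1 + 1 + 1 + 0 = 7 ≡ 1 (mod 2).
  s_3 = 1 + 0 + 1 + 1 + 0 + 0 + 1 + 0 = 4 ≡ 0 (mod 2).
  s_4 = 0 + 0 + 1 + 1 + 1 + 0 + 1 + 0 = 4 ≡ 0 (mod 2).
s = (1, 1, 0, 0)^T — this equals column 12 of H (binary 1100), so error is at position 12.
Correct: flip bit 12 of r = 010111111001110 to get c = 010111111000110.


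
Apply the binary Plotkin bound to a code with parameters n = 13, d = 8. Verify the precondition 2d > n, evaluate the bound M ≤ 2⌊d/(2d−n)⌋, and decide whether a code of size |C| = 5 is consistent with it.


Plotkin bound M ≤ 4; given |C| = 5 > bound (violated).

Check applicability: 2d = 16, n = 13.
2d − n = 3 > 0, so Plotkin applies.
Compute d/(2d−n) = 8/3 ≈ 2.6667.
⌊d/(2d−n)⌋ = 2.
Plotkin bound: M ≤ 2·2 = 4.
Given |C| = 5, check: VIOLATED.
This |C| is above the Plotkin bound, so no binary code with n = 13, d = 8 and 5 codewords exists.


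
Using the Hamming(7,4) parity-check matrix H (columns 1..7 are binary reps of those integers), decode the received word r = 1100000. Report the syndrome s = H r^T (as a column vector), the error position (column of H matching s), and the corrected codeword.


s = (0, 1, 1)^T, error position = 3, corrected codeword c = 1110000

Compute s = H r^T mod 2 one row at a time:
  s_1 = 0 + 0 + 0 + 0 = 0 ≡ 0 (mod 2).
  s_2 = 1 + 0 + 0 + 0 = 1 ≡ 1 (mod 2).
  s_3 = 1 + 0 + 0 + 0 = 1 ≡ 1 (mod 2).
s = (0, 1, 1)^T — this equals column 3 of H (binary 011), so error is at position 3.
Correct: flip bit 3 of r = 1100000 to get c = 1110000.


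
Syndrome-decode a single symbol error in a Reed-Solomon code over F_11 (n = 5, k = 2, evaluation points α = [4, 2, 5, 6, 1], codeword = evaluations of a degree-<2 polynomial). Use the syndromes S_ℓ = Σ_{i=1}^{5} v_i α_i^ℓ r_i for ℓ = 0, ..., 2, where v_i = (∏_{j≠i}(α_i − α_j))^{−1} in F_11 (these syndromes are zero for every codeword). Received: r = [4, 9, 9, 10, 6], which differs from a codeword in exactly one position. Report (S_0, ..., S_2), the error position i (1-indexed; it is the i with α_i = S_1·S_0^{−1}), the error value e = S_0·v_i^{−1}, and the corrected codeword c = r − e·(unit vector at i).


S = (9, 1, 5), error at position 3, error magnitude e = 2, c = [4, 9, 7, 10, 6].

Step 1: column multipliers v_i = (∏_{j≠i}(α_i − α_j))^{−1} mod 11.
  i = 1 (α = 4): (4−2)(4−5)(4−6)(4−1) = 2·(−1)·(−2)·3 = 12 ≡ 1, so v_1 = 1^{−1} = 1 (mod 11).
  i = 2 (α = 2): (2−4)(2−5)(2−6)(2−1) = (−2)·(−3)·(−4)·1 = −24 ≡ 9, so v_2 = 9^{−1} = 5 (mod 11).
  i = 3 (α = 5): (5−4)(5−2)(5−6)(5−1) = 1·3·(−1)·4 = −12 ≡ 10, so v_3 = 10^{−1} = 10 (mod 11).
  i = 4 (α = 6): (6−4)(6−2)(6−5)(6−1) = 2·4·1·5 = 40 ≡ 7, so v_4 = 7^{−1} = 8 (mod 11).
  i = 5 (α = 1): (1−4)(1−2)(1−5)(1−6) = (−3)·(−1)·(−4)·(−5) = 60 ≡ 5, so v_5 = 5^{−1} = 9 (mod 11).
  v = [1, 5, 10, 8, 9].
Step 2: syndromes of r = [4, 9, 9, 10, 6] (all sums mod 11).
  S_0 = Σ v_i r_i = 1·4 + 5·9 + 10·9 + 8·10 + 9·6 = 273 ≡ 9.
  S_1 = Σ v_i α_i r_i = 1·4·4 + 5·2·9 + 10·5·9 + 8·6·10 + 9·1·6 = 1090 ≡ 1.
  α_i^2 mod 11 = [5, 4, 3, 3, 1].
  S_2 = Σ v_i α_i^2 r_i = 1·5·4 + 5·4·9 + 10·3·9 + 8·3·10 + 9·1·6 = 764 ≡ 5.
  S = (9, 1, 5) ≠ 0, so r is not a codeword (an error is present).
Step 3: locate the error. For a single error e at position i, S_ℓ = v_i·e·α_i^ℓ, so α_err = S_1/S_0.
  S_0^{−1} = 9^{−1} = 5 (mod 11), so α_err = 1·5 = 5 ≡ 5 = α_3. Error position i = 3.
  Consistency check: S_2/S_1 = 5·1 = 5 ≡ 5 = α_err ✓ (single-error assumption holds).
Step 4: error magnitude e = S_0/v_3 = S_0·∏_{j≠3}(α_3 − α_j) = 9·10 = 90 ≡ 2 (mod 11).
Step 5: correct position 3: c_3 = r_3 − e = 9 − 2 ≡ 7 (mod 11). Hence c = [4, 9, 7, 10, 6].
  Check: interpolating c through the α_i gives m(x) = 3 + 3·x (degree < 2) with m(α_i) = c_i for every i, so c is indeed a codeword.


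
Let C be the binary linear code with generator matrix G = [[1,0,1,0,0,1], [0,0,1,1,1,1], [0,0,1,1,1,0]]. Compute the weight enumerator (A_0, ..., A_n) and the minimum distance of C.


Weight distribution: A_0 = 1, A_1 = 1, A_2 = 1, A_3 = 3, A_4 = 2. Minimum distance d = 1.

Enumerate all 2^3 = 8 messages m ∈ F_2^3.
For each, compute codeword c = mG in F_2^6, then tally its weight.
  m = 000 → c = 000000, weight = 0.
  m = 100 → c = 101001, weight = 3.
  m = 010 → c = 001111, weight = 4.
  m = 110 → c = 100110, weight = 3.
  m = 001 → c = 001110, weight = 3.
  m = 101 → c = 100111, weight = 4.
  m = 011 → c = 000001, weight = 1.
  m = 111 → c = 101000, weight = 2.
Tally weights:
  weight 0: 1 codewords.
  weight 1: 1 codewords.
  weight 2: 1 codewords.
  weight 3: 3 codewords.
  weight 4: 2 codewords.
Minimum distance d = smallest w > 0 with A_w > 0 = 1.
Sanity: Σ A_w = 8 = 2^3 = 8 ✓.


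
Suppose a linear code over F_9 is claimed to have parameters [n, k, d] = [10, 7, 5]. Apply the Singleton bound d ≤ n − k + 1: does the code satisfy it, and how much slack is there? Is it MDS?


Singleton RHS = n − k + 1 = 4, slack = -1, bound violated (no such code; not MDS).

Singleton bound: d ≤ n − k + 1.
Here n = 10, k = 7, so n − k + 1 = 4.
Given d = 5, check d ≤ 4: NO.
Slack = (n − k + 1) − d = -1.
The slack is negative: d = 5 exceeds n − k + 1 = 4 by 1, so the Singleton bound is violated and no linear [10, 7, 5]_9 code can exist. In particular it is not MDS (MDS requires d = n − k + 1 exactly).
Description: the claimed parameters are [10, 7, 5]_9; such a code would be impossible (violates the Singleton bound).


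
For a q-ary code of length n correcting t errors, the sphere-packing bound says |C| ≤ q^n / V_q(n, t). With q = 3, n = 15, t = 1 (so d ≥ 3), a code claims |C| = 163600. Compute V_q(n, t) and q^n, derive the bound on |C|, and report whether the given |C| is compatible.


V_q(n, t) = 31, q^n = 14348907, Hamming bound = 462867, |C| = 163600 ≤ bound (satisfied).

Step 1: Compute V_q(n, t) = Σ_{j=0}^1 C(n, j) (q−1)^j.
  j = 0: C(15,0)·(2)^0 = 1·1 = 1.
  j = 1: C(15,1)·(2)^1 = 15·2 = 30.
  V_q(n, t) = 1 + 30 = 31.
Step 2: q^n = 3^15 = 14348907.
Step 3: Hamming bound ⌊q^n / V_q(n,t)⌋ = ⌊14348907/31⌋ = 462867.
Step 4: Compare |C| = 163600 to 462867: satisfied.
The claimed |C| lies below the Hamming bound.


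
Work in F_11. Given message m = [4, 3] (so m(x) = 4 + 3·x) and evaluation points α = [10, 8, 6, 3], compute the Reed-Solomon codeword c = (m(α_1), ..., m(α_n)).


c = [1, 6, 0, 2]

Message polynomial: m(x) = 4 + 3·x (mod 11).
For each evaluation point α_i, compute m(α_i) mod 11:
  α_1 = 10: Horner steps 3 → 1, so m(10) = 1.
  α_2 = 8: Horner steps 3 → 6, so m(8) = 6.
  α_3 = 6: Horner steps 3 → 0, so m(6) = 0.
  α_4 = 3: Horner steps 3 → 2, so m(3) = 2.
Codeword c = [1, 6, 0, 2] ∈ F_11^4.


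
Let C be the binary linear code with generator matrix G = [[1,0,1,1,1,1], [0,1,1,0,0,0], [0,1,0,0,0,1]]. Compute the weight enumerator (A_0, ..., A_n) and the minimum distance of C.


Weight distribution: A_0 = 1, A_2 = 3, A_3 = 1, A_5 = 3. Minimum distance d = 2.

Enumerate all 2^3 = 8 messages m ∈ F_2^3.
For each, compute codeword c = mG in F_2^6, then tally its weight.
  m = 000 → c = 000000, weight = 0.
  m = 100 → c = 101111, weight = 5.
  m = 010 → c = 011000, weight = 2.
  m = 110 → c = 110111, weight = 5.
  m = 001 → c = 010001, weight = 2.
  m = 101 → c = 111110, weight = 5.
  m = 011 → c = 001001, weight = 2.
  m = 111 → c = 100110, weight = 3.
Tally weights:
  weight 0: 1 codewords.
  weight 2: 3 codewords.
  weight 3: 1 codewords.
  weight 5: 3 codewords.
Minimum distance d = smallest w > 0 with A_w > 0 = 2.
Sanity: Σ A_w = 8 = 2^3 = 8 ✓.


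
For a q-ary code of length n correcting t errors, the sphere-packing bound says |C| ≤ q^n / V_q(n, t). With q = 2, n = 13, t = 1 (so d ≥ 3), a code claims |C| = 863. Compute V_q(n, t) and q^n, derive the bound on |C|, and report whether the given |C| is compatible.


V_q(n, t) = 14, q^n = 8192, Hamming bound = 585, |C| = 863 > bound (violated).

Step 1: Compute V_q(n, t) = Σ_{j=0}^1 C(n, j) (q−1)^j.
  j = 0: C(13,0)·(1)^0 = 1·1 = 1.
  j = 1: C(13,1)·(1)^1 = 13·1 = 13.
  V_q(n, t) = 1 + 13 = 14.
Step 2: q^n = 2^13 = 8192.
Step 3: Hamming bound ⌊q^n / V_q(n,t)⌋ = ⌊8192/14⌋ = 585.
Step 4: Compare |C| = 863 to 585: violated.
The claimed |C| lies above the Hamming bound, so no 2-ary code of length 13 with d ≥ 3 can have 863 codewords.


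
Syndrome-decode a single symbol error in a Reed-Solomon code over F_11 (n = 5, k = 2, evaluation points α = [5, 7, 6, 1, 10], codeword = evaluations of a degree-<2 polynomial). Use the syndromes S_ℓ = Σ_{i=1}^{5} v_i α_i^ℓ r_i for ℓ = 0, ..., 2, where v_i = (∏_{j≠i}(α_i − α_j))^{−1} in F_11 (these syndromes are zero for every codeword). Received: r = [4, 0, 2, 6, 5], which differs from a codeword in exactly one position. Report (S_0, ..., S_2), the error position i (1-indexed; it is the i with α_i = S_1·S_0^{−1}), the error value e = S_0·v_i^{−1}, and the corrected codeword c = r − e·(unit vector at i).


S = (8, 8, 8), error at position 4, error magnitude e = 5, c = [4, 0, 2, 1, 5].

Step 1: column multipliers v_i = (∏_{j≠i}(α_i − α_j))^{−1} mod 11.
  i = 1 (α = 5): (5−7)(5−6)(5−1)(5−10) = (−2)·(−1)·4·(−5) = −40 ≡ 4, so v_1 = 4^{−1} = 3 (mod 11).
  i = 2 (α = 7): (7−5)(7−6)(7−1)(7−10) = 2·1·6·(−3) = −36 ≡ 8, so v_2 = 8^{−1} = 7 (mod 11).
  i = 3 (α = 6): (6−5)(6−7)(6−1)(6−10) = 1·(−1)·5·(−4) = 20 ≡ 9, so v_3 = 9^{−1} = 5 (mod 11).
  i = 4 (α = 1): (1−5)(1−7)(1−6)(1−10) = (−4)·(−6)·(−5)·(−9) = 1080 ≡ 2, so v_4 = 2^{−1} = 6 (mod 11).
  i = 5 (α = 10): (10−5)(10−7)(10−6)(10−1) = 5·3·4·9 = 540 ≡ 1, so v_5 = 1^{−1} = 1 (mod 11).
  v = [3, 7, 5, 6, 1].
Step 2: syndromes of r = [4, 0, 2, 6, 5] (all sums mod 11).
  S_0 = Σ v_i r_i = 3·4 + 7·0 + 5·2 + 6·6 + 1·5 = 63 ≡ 8.
  S_1 = Σ v_i α_i r_i = 3·5·4 + 7·7·0 + 5·6·2 + 6·1·6 + 1·10·5 = 206 ≡ 8.
  α_i^2 mod 11 = [3, 5, 3, 1, 1].
  S_2 = Σ v_i α_i^2 r_i = 3·3·4 + 7·5·0 + 5·3·2 + 6·1·6 + 1·1·5 = 107 ≡ 8.
  S = (8, 8, 8) ≠ 0, so r is not a codeword (an error is present).
Step 3: locate the error. For a single error e at position i, S_ℓ = v_i·e·α_i^ℓ, so α_err = S_1/S_0.
  S_0^{−1} = 8^{−1} = 7 (mod 11), so α_err = 8·7 = 56 ≡ 1 = α_4. Error position i = 4.
  Consistency check: S_2/S_1 = 8·7 = 56 ≡ 1 = α_err ✓ (single-error assumption holds).
Step 4: error magnitude e = S_0/v_4 = S_0·∏_{j≠4}(α_4 − α_j) = 8·2 = 16 ≡ 5 (mod 11).
Step 5: correct position 4: c_4 = r_4 − e = 6 − 5 ≡ 1 (mod 11). Hence c = [4, 0, 2, 1, 5].
  Check: interpolating c through the α_i gives m(x) = 3 + 9·x (degree < 2) with m(α_i) = c_i for every i, so c is indeed a codeword.


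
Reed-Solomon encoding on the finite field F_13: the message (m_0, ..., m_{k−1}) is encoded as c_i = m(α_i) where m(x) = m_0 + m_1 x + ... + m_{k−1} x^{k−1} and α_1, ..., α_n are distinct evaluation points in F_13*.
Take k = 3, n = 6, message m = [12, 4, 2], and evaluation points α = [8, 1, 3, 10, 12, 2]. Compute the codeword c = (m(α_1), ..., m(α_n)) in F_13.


c = [3, 5, 3, 5, 10, 2]

Message polynomial: m(x) = 12 + 4·x + 2·x^2 (mod 13).
For each evaluation point α_i, compute m(α_i) mod 13:
  α_1 = 8: Horner steps 2 → 7 → 3, so m(8) = 3.
  α_2 = 1: Horner steps 2 → 6 → 5, so m(1) = 5.
  α_3 = 3: Horner steps 2 → 10 → 3, so m(3) = 3.
  α_4 = 10: Horner steps 2 → 11 → 5, so m(10) = 5.
  α_5 = 12: Horner steps 2 → 2 → 10, so m(12) = 10.
  α_6 = 2: Horner steps 2 → 8 → 2, so m(2) = 2.
Codeword c = [3, 5, 3, 5, 10, 2] ∈ F_13^6.


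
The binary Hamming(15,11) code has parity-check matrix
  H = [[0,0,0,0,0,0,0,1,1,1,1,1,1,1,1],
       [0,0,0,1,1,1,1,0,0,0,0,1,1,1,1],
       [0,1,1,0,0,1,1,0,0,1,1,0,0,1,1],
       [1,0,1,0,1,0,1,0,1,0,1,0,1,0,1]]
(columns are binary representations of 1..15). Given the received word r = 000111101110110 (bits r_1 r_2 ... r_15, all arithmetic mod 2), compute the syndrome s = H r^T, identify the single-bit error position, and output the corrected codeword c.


s = (1, 0, 1, 1)^T, error position = 11, corrected codeword c = 000111101100110

Compute s = H r^T mod 2 one row at a time:
  s_1 = 0 + 1 + 1 + 1 + 0 + 1 + 1 + 0 = 5 ≡ 1 (mod 2).
  s_2 = 1 + 1 + 1 + 1 + 0 + 1 + 1 + 0 = 6 ≡ 0 (mod 2).
  s_3 = 0 + 0 + 1 + 1 + 1 + 1 + 1 + 0 = 5 ≡ 1 (mod 2).
  s_4 = 0 + 0 + 1 + 1 + 1 + 1 + 1 + 0 = 5 ≡ 1 (mod 2).
s = (1, 0, 1, 1)^T — this equals column 11 of H (binary 1011), so error is at position 11.
Correct: flip bit 11 of r = 000111101110110 to get c = 000111101100110.


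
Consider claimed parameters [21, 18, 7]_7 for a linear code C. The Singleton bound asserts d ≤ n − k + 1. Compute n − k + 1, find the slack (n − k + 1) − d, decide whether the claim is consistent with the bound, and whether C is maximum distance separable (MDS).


Singleton RHS = n − k + 1 = 4, slack = -3, bound violated (no such code; not MDS).

Singleton bound: d ≤ n − k + 1.
Here n = 21, k = 18, so n − k + 1 = 4.
Given d = 7, check d ≤ 4: NO.
Slack = (n − k + 1) − d = -3.
The slack is negative: d = 7 exceeds n − k + 1 = 4 by 3, so the Singleton bound is violated and no linear [21, 18, 7]_7 code can exist. In particular it is not MDS (MDS requires d = n − k + 1 exactly).
Description: the claimed parameters are [21, 18, 7]_7; such a code would be impossible (violates the Singleton bound).


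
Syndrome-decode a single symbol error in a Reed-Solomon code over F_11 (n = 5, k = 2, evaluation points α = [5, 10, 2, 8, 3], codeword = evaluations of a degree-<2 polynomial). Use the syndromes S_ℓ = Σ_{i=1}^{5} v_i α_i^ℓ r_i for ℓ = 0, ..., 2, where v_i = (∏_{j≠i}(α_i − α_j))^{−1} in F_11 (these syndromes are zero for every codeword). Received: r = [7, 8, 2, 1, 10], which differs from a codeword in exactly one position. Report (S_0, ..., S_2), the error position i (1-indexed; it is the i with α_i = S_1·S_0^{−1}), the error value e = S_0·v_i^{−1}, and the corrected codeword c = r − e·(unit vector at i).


S = (3, 9, 5), error at position 5, error magnitude e = 10, c = [7, 8, 2, 1, 0].

Step 1: column multipliers v_i = (∏_{j≠i}(α_i − α_j))^{−1} mod 11.
  i = 1 (α = 5): (5−10)(5−2)(5−8)(5−3) = (−5)·3·(−3)·2 = 90 ≡ 2, so v_1 = 2^{−1} = 6 (mod 11).
  i = 2 (α = 10): (10−5)(10−2)(10−8)(10−3) = 5·8·2·7 = 560 ≡ 10, so v_2 = 10^{−1} = 10 (mod 11).
  i = 3 (α = 2): (2−5)(2−10)(2−8)(2−3) = (−3)·(−8)·(−6)·(−1) = 144 ≡ 1, so v_3 = 1^{−1} = 1 (mod 11).
  i = 4 (α = 8): (8−5)(8−10)(8−2)(8−3) = 3·(−2)·6·5 = −180 ≡ 7, so v_4 = 7^{−1} = 8 (mod 11).
  i = 5 (α = 3): (3−5)(3−10)(3−2)(3−8) = (−2)·(−7)·1·(−5) = −70 ≡ 7, so v_5 = 7^{−1} = 8 (mod 11).
  v = [6, 10, 1, 8, 8].
Step 2: syndromes of r = [7, 8, 2, 1, 10] (all sums mod 11).
  S_0 = Σ v_i r_i = 6·7 + 10·8 + 1·2 + 8·1 + 8·10 = 212 ≡ 3.
  S_1 = Σ v_i α_i r_i = 6·5·7 + 10·10·8 + 1·2·2 + 8·8·1 + 8·3·10 = 1318 ≡ 9.
  α_i^2 mod 11 = [3, 1, 4, 9, 9].
  S_2 = Σ v_i α_i^2 r_i = 6·3·7 + 10·1·8 + 1·4·2 + 8·9·1 + 8·9·10 = 1006 ≡ 5.
  S = (3, 9, 5) ≠ 0, so r is not a codeword (an error is present).
Step 3: locate the error. For a single error e at position i, S_ℓ = v_i·e·α_i^ℓ, so α_err = S_1/S_0.
  S_0^{−1} = 3^{−1} = 4 (mod 11), so α_err = 9·4 = 36 ≡ 3 = α_5. Error position i = 5.
  Consistency check: S_2/S_1 = 5·5 = 25 ≡ 3 = α_err ✓ (single-error assumption holds).
Step 4: error magnitude e = S_0/v_5 = S_0·∏_{j≠5}(α_5 − α_j) = 3·7 = 21 ≡ 10 (mod 11).
Step 5: correct position 5: c_5 = r_5 − e = 10 − 10 ≡ 0 (mod 11). Hence c = [7, 8, 2, 1, 0].
  Check: interpolating c through the α_i gives m(x) = 6 + 9·x (degree < 2) with m(α_i) = c_i for every i, so c is indeed a codeword.


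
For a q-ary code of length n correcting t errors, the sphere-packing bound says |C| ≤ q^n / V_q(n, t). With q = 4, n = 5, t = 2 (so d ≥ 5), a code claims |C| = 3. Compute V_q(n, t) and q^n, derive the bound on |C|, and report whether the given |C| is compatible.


V_q(n, t) = 106, q^n = 1024, Hamming bound = 9, |C| = 3 ≤ bound (satisfied).

Step 1: Compute V_q(n, t) = Σ_{j=0}^2 C(n, j) (q−1)^j.
  j = 0: C(5,0)·(3)^0 = 1·1 = 1.
  j = 1: C(5,1)·(3)^1 = 5·3 = 15.
  j = 2: C(5,2)·(3)^2 = 10·9 = 90.
  V_q(n, t) = 1 + 15 + 90 = 106.
Step 2: q^n = 4^5 = 1024.
Step 3: Hamming bound ⌊q^n / V_q(n,t)⌋ = ⌊1024/106⌋ = 9.
Step 4: Compare |C| = 3 to 9: satisfied.
The claimed |C| lies below the Hamming bound.


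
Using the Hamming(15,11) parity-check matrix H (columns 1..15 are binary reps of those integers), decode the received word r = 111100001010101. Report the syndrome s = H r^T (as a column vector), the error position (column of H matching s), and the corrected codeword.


s = (0, 1, 0, 0)^T, error position = 4, corrected codeword c = 111000001010101

Compute s = H r^T mod 2 one row at a time:
  s_1 = 0 + 1 + 0 + 1 + 0 + 1 + 0 + 1 = 4 ≡ 0 (mod 2).
  s_2 = 1 + 0 + 0 + 0 + 0 + 1 + 0 + 1 = 3 ≡ 1 (mod 2).
  s_3 = 1 + 1 + 0 + 0 + 0 + 1 + 0 + 1 = 4 ≡ 0 (mod 2).
  s_4 = 1 + 1 + 0 + 0 + 1 + 1 + 1 + 1 = 6 ≡ 0 (mod 2).
s = (0, 1, 0, 0)^T — this equals column 4 of H (binary 0100), so error is at position 4.
Correct: flip bit 4 of r = 111100001010101 to get c = 111000001010101.


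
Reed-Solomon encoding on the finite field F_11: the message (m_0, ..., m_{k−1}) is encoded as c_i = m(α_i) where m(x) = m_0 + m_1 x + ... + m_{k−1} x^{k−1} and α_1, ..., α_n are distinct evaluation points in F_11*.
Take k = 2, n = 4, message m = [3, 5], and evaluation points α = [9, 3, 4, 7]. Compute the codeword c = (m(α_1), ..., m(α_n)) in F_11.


c = [4, 7, 1, 5]

Message polynomial: m(x) = 3 + 5·x (mod 11).
For each evaluation point α_i, compute m(α_i) mod 11:
  α_1 = 9: Horner steps 5 → 4, so m(9) = 4.
  α_2 = 3: Horner steps 5 → 7, so m(3) = 7.
  α_3 = 4: Horner steps 5 → 1, so m(4) = 1.
  α_4 = 7: Horner steps 5 → 5, so m(7) = 5.
Codeword c = [4, 7, 1, 5] ∈ F_11^4.


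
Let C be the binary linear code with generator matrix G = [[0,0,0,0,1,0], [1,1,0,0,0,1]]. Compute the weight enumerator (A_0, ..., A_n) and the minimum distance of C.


Weight distribution: A_0 = 1, A_1 = 1, A_3 = 1, A_4 = 1. Minimum distance d = 1.

Enumerate all 2^2 = 4 messages m ∈ F_2^2.
For each, compute codeword c = mG in F_2^6, then tally its weight.
  m = 00 → c = 000000, weight = 0.
  m = 10 → c = 000010, weight = 1.
  m = 01 → c = 110001, weight = 3.
  m = 11 → c = 110011, weight = 4.
Tally weights:
  weight 0: 1 codewords.
  weight 1: 1 codewords.
  weight 3: 1 codewords.
  weight 4: 1 codewords.
Minimum distance d = smallest w > 0 with A_w > 0 = 1.
Sanity: Σ A_w = 4 = 2^2 = 4 ✓.


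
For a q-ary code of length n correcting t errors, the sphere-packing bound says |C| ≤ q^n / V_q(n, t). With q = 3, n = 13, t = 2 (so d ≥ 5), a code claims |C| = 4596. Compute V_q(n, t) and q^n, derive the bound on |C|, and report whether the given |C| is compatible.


V_q(n, t) = 339, q^n = 1594323, Hamming bound = 4703, |C| = 4596 ≤ bound (satisfied).

Step 1: Compute V_q(n, t) = Σ_{j=0}^2 C(n, j) (q−1)^j.
  j = 0: C(13,0)·(2)^0 = 1·1 = 1.
  j = 1: C(13,1)·(2)^1 = 13·2 = 26.
  j = 2: C(13,2)·(2)^2 = 78·4 = 312.
  V_q(n, t) = 1 + 26 + 312 = 339.
Step 2: q^n = 3^13 = 1594323.
Step 3: Hamming bound ⌊q^n / V_q(n,t)⌋ = ⌊1594323/339⌋ = 4703.
Step 4: Compare |C| = 4596 to 4703: satisfied.
The claimed |C| lies below the Hamming bound.


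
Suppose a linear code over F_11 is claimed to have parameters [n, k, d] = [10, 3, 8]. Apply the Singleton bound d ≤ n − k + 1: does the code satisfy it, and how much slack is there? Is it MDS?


Singleton RHS = n − k + 1 = 8, slack = 0, bound satisfied, MDS.

Singleton bound: d ≤ n − k + 1.
Here n = 10, k = 3, so n − k + 1 = 8.
Given d = 8, check d ≤ 8: YES.
Slack = (n − k + 1) − d = 0.
The code is MDS (slack = 0).
Description: the claimed parameters are [10, 3, 8]_11; such a code would be MDS (meets Singleton bound).


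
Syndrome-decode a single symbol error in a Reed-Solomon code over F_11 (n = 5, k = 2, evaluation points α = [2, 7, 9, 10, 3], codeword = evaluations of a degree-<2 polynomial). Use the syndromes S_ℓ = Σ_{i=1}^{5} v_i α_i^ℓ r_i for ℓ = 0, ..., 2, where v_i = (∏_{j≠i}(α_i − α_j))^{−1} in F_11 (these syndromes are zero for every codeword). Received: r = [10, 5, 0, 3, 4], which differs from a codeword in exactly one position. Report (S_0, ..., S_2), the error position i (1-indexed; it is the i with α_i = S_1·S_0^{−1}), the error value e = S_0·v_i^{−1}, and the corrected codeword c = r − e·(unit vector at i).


S = (4, 8, 5), error at position 1, error magnitude e = 9, c = [1, 5, 0, 3, 4].

Step 1: column multipliers v_i = (∏_{j≠i}(α_i − α_j))^{−1} mod 11.
  i = 1 (α = 2): (2−7)(2−9)(2−10)(2−3) = (−5)·(−7)·(−8)·(−1) = 280 ≡ 5, so v_1 = 5^{−1} = 9 (mod 11).
  i = 2 (α = 7): (7−2)(7−9)(7−10)(7−3) = 5·(−2)·(−3)·4 = 120 ≡ 10, so v_2 = 10^{−1} = 10 (mod 11).
  i = 3 (α = 9): (9−2)(9−7)(9−10)(9−3) = 7·2·(−1)·6 = −84 ≡ 4, so v_3 = 4^{−1} = 3 (mod 11).
  i = 4 (α = 10): (10−2)(10−7)(10−9)(10−3) = 8·3·1·7 = 168 ≡ 3, so v_4 = 3^{−1} = 4 (mod 11).
  i = 5 (α = 3): (3−2)(3−7)(3−9)(3−10) = 1·(−4)·(−6)·(−7) = −168 ≡ 8, so v_5 = 8^{−1} = 7 (mod 11).
  v = [9, 10, 3, 4, 7].
Step 2: syndromes of r = [10, 5, 0, 3, 4] (all sums mod 11).
  S_0 = Σ v_i r_i = 9·10 + 10·5 + 3·0 + 4·3 + 7·4 = 180 ≡ 4.
  S_1 = Σ v_i α_i r_i = 9·2·10 + 10·7·5 + 3·9·0 + 4·10·3 + 7·3·4 = 734 ≡ 8.
  α_i^2 mod 11 = [4, 5, 4, 1, 9].
  S_2 = Σ v_i α_i^2 r_i = 9·4·10 + 10·5·5 + 3·4·0 + 4·1·3 + 7·9·4 = 874 ≡ 5.
  S = (4, 8, 5) ≠ 0, so r is not a codeword (an error is present).
Step 3: locate the error. For a single error e at position i, S_ℓ = v_i·e·α_i^ℓ, so α_err = S_1/S_0.
  S_0^{−1} = 4^{−1} = 3 (mod 11), so α_err = 8·3 = 24 ≡ 2 = α_1. Error position i = 1.
  Consistency check: S_2/S_1 = 5·7 = 35 ≡ 2 = α_err ✓ (single-error assumption holds).
Step 4: error magnitude e = S_0/v_1 = S_0·∏_{j≠1}(α_1 − α_j) = 4·5 = 20 ≡ 9 (mod 11).
Step 5: correct position 1: c_1 = r_1 − e = 10 − 9 ≡ 1 (mod 11). Hence c = [1, 5, 0, 3, 4].
  Check: interpolating c through the α_i gives m(x) = 6 + 3·x (degree < 2) with m(α_i) = c_i for every i, so c is indeed a codeword.


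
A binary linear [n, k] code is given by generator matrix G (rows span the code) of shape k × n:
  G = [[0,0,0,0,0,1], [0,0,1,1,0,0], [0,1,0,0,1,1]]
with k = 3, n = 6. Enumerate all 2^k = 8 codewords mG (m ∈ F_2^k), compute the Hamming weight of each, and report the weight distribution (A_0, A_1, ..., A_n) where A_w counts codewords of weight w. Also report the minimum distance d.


Weight distribution: A_0 = 1, A_1 = 1, A_2 = 2, A_3 = 2, A_4 = 1, A_5 = 1. Minimum distance d = 1.

Enumerate all 2^3 = 8 messages m ∈ F_2^3.
For each, compute codeword c = mG in F_2^6, then tally its weight.
  m = 000 → c = 000000, weight = 0.
  m = 100 → c = 000001, weight = 1.
  m = 010 → c = 001100, weight = 2.
  m = 110 → c = 001101, weight = 3.
  m = 001 → c = 010011, weight = 3.
  m = 101 → c = 010010, weight = 2.
  m = 011 → c = 011111, weight = 5.
  m = 111 → c = 011110, weight = 4.
Tally weights:
  weight 0: 1 codewords.
  weight 1: 1 codewords.
  weight 2: 2 codewords.
  weight 3: 2 codewords.
  weight 4: 1 codewords.
  weight 5: 1 codewords.
Minimum distance d = smallest w > 0 with A_w > 0 = 1.
Sanity: Σ A_w = 8 = 2^3 = 8 ✓.


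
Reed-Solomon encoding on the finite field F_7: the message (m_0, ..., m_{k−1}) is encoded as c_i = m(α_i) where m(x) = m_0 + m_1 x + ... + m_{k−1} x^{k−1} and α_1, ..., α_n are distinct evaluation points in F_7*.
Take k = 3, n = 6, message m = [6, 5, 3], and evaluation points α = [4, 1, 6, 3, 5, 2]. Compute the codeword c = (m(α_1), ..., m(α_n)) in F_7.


c = [4, 0, 4, 6, 1, 0]

Message polynomial: m(x) = 6 + 5·x + 3·x^2 (mod 7).
For each evaluation point α_i, compute m(α_i) mod 7:
  α_1 = 4: Horner steps 3 → 3 → 4, so m(4) = 4.
  α_2 = 1: Horner steps 3 → 1 → 0, so m(1) = 0.
  α_3 = 6: Horner steps 3 → 2 → 4, so m(6) = 4.
  α_4 = 3: Horner steps 3 → 0 → 6, so m(3) = 6.
  α_5 = 5: Horner steps 3 → 6 → 1, so m(5) = 1.
  α_6 = 2: Horner steps 3 → 4 → 0, so m(2) = 0.
Codeword c = [4, 0, 4, 6, 1, 0] ∈ F_7^6.


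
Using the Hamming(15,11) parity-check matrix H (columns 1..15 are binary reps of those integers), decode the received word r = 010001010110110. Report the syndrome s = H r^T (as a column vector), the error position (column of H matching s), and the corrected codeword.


s = (1, 1, 1, 0)^T, error position = 14, corrected codeword c = 010001010110100

Compute s = H r^T mod 2 one row at a time:
  s_1 = 1 + 0 + 1 + 1 + 0 + 1 + 1 + 0 = 5 ≡ 1 (mod 2).
  s_2 = 0 + 0 + 1 + 0 + 0 + 1 + 1 + 0 = 3 ≡ 1 (mod 2).
  s_3 = 1 + 0 + 1 + 0 + 1 + 1 + 1 + 0 = 5 ≡ 1 (mod 2).
  s_4 = 0 + 0 + 0 + 0 + 0 + 1 + 1 + 0 = 2 ≡ 0 (mod 2).
s = (1, 1, 1, 0)^T — this equals column 14 of H (binary 1110), so error is at position 14.
Correct: flip bit 14 of r = 010001010110110 to get c = 010001010110100.


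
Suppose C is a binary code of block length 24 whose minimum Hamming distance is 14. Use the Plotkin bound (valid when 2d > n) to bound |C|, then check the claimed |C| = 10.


Plotkin bound M ≤ 6; given |C| = 10 > bound (violated).

Check applicability: 2d = 28, n = 24.
2d − n = 4 > 0, so Plotkin applies.
Compute d/(2d−n) = 14/4 ≈ 3.5000.
⌊d/(2d−n)⌋ = 3.
Plotkin bound: M ≤ 2·3 = 6.
Given |C| = 10, check: VIOLATED.
This |C| is above the Plotkin bound, so no binary code with n = 24, d = 14 and 10 codewords exists.


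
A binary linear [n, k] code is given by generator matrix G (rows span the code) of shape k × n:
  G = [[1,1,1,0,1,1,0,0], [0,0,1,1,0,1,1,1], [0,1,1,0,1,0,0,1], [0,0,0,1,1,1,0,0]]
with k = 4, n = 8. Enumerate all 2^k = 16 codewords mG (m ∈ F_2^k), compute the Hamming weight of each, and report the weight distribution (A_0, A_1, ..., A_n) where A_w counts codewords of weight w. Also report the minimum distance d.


Weight distribution: A_0 = 1, A_2 = 1, A_3 = 2, A_4 = 5, A_5 = 6, A_6 = 1. Minimum distance d = 2.

Enumerate all 2^4 = 16 messages m ∈ F_2^4.
For each, compute codeword c = mG in F_2^8, then tally its weight.
  m = 0000 → c = 00000000, weight = 0.
  m = 1000 → c = 11101100, weight = 5.
  m = 0100 → c = 00110111, weight = 5.
  m = 1100 → c = 11011011, weight = 6.
  m = 0010 → c = 01101001, weight = 4.
  m = 1010 → c = 10000101, weight = 3.
  m = 0110 → c = 01011110, weight = 5.
  m = 1110 → c = 10110010, weight = 4.
  m = 0001 → c = 00011100, weight = 3.
  m = 1001 → c = 11110000, weight = 4.
  m = 0101 → c = 00101011, weight = 4.
  m = 1101 → c = 11000111, weight = 5.
  m = 0011 → c = 01110101, weight = 5.
  m = 1011 → c = 10011001, weight = 4.
  m = 0111 → c = 01000010, weight = 2.
  m = 1111 → c = 10101110, weight = 5.
Tally weights:
  weight 0: 1 codewords.
  weight 2: 1 codewords.
  weight 3: 2 codewords.
  weight 4: 5 codewords.
  weight 5: 6 codewords.
  weight 6: 1 codewords.
Minimum distance d = smallest w > 0 with A_w > 0 = 2.
Sanity: Σ A_w = 16 = 2^4 = 16 ✓.
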